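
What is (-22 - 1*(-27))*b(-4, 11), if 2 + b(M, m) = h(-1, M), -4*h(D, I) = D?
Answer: -35/4 ≈ -8.7500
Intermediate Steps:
h(D, I) = -D/4
b(M, m) = -7/4 (b(M, m) = -2 - ¼*(-1) = -2 + ¼ = -7/4)
(-22 - 1*(-27))*b(-4, 11) = (-22 - 1*(-27))*(-7/4) = (-22 + 27)*(-7/4) = 5*(-7/4) = -35/4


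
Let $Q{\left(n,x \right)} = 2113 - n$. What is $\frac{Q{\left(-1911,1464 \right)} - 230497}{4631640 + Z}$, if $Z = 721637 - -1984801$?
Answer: $- \frac{75491}{2446026} \approx -0.030863$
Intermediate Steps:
$Z = 2706438$ ($Z = 721637 + 1984801 = 2706438$)
$\frac{Q{\left(-1911,1464 \right)} - 230497}{4631640 + Z} = \frac{\left(2113 - -1911\right) - 230497}{4631640 + 2706438} = \frac{\left(2113 + 1911\right) - 230497}{7338078} = \left(4024 - 230497\right) \frac{1}{7338078} = \left(-226473\right) \frac{1}{7338078} = - \frac{75491}{2446026}$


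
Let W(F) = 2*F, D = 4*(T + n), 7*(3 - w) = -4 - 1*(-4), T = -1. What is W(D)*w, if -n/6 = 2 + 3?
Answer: -744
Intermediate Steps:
n = -30 (n = -6*(2 + 3) = -6*5 = -30)
w = 3 (w = 3 - (-4 - 1*(-4))/7 = 3 - (-4 + 4)/7 = 3 - ⅐*0 = 3 + 0 = 3)
D = -124 (D = 4*(-1 - 30) = 4*(-31) = -124)
W(D)*w = (2*(-124))*3 = -248*3 = -744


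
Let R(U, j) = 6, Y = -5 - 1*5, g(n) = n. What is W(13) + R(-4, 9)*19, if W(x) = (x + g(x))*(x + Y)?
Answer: 192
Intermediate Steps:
Y = -10 (Y = -5 - 5 = -10)
W(x) = 2*x*(-10 + x) (W(x) = (x + x)*(x - 10) = (2*x)*(-10 + x) = 2*x*(-10 + x))
W(13) + R(-4, 9)*19 = 2*13*(-10 + 13) + 6*19 = 2*13*3 + 114 = 78 + 114 = 192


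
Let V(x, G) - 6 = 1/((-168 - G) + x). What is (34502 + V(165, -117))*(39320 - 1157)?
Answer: 50043307273/38 ≈ 1.3169e+9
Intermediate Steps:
V(x, G) = 6 + 1/(-168 + x - G) (V(x, G) = 6 + 1/((-168 - G) + x) = 6 + 1/(-168 + x - G))
(34502 + V(165, -117))*(39320 - 1157) = (34502 + (1007 - 6*165 + 6*(-117))/(168 - 117 - 1*165))*(39320 - 1157) = (34502 + (1007 - 990 - 702)/(168 - 117 - 165))*38163 = (34502 - 685/(-114))*38163 = (34502 - 1/114*(-685))*38163 = (34502 + 685/114)*38163 = (3933913/114)*38163 = 50043307273/38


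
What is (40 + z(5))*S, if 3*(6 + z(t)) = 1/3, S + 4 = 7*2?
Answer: 3070/9 ≈ 341.11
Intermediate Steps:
S = 10 (S = -4 + 7*2 = -4 + 14 = 10)
z(t) = -53/9 (z(t) = -6 + (⅓)/3 = -6 + (⅓)*(⅓) = -6 + ⅑ = -53/9)
(40 + z(5))*S = (40 - 53/9)*10 = (307/9)*10 = 3070/9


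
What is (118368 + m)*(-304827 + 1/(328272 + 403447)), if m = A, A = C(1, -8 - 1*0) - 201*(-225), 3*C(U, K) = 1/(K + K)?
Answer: -437868467814512089/8780628 ≈ -4.9868e+10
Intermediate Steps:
C(U, K) = 1/(6*K) (C(U, K) = 1/(3*(K + K)) = 1/(3*((2*K))) = (1/(2*K))/3 = 1/(6*K))
A = 2170799/48 (A = 1/(6*(-8 - 1*0)) - 201*(-225) = 1/(6*(-8 + 0)) + 45225 = (⅙)/(-8) + 45225 = (⅙)*(-⅛) + 45225 = -1/48 + 45225 = 2170799/48 ≈ 45225.)
m = 2170799/48 ≈ 45225.
(118368 + m)*(-304827 + 1/(328272 + 403447)) = (118368 + 2170799/48)*(-304827 + 1/(328272 + 403447)) = 7852463*(-304827 + 1/731719)/48 = (7852463/48)*(-223047707612/731719) = -437868467814512089/8780628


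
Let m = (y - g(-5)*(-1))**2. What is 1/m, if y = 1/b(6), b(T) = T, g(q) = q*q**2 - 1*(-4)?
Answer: 36/525625 ≈ 6.8490e-5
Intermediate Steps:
g(q) = 4 + q**3 (g(q) = q**3 + 4 = 4 + q**3)
y = 1/6 ≈ 0.16667
m = 525625/36 (m = (1/6 - (4 + (-5)**3)*(-1))**2 = (1/6 - (4 - 125)*(-1))**2 = (1/6 - (-121)*(-1))**2 = (1/6 - 1*121)**2 = (1/6 - 121)**2 = (-725/6)**2 = 525625/36 ≈ 14601.)
1/m = 1/(525625/36) = 36/525625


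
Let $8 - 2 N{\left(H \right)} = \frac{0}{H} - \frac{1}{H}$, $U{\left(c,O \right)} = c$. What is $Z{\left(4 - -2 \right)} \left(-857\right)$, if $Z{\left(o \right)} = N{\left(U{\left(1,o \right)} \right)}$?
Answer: $- \frac{7713}{2} \approx -3856.5$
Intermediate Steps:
$N{\left(H \right)} = 4 + \frac{1}{2 H}$ ($N{\left(H \right)} = 4 - \frac{\frac{0}{H} - \frac{1}{H}}{2} = 4 - \frac{0 - \frac{1}{H}}{2} = 4 - \frac{\left(-1\right) \frac{1}{H}}{2} = 4 + \frac{1}{2 H}$)
$Z{\left(o \right)} = \frac{9}{2}$ ($Z{\left(o \right)} = 4 + \frac{1}{2 \cdot 1} = 4 + \frac{1}{2} \cdot 1 = 4 + \frac{1}{2} = \frac{9}{2}$)
$Z{\left(4 - -2 \right)} \left(-857\right) = \frac{9}{2} \left(-857\right) = - \frac{7713}{2}$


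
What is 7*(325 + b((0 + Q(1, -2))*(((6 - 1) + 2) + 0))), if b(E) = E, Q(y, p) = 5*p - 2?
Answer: 1687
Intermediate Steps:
Q(y, p) = -2 + 5*p
7*(325 + b((0 + Q(1, -2))*(((6 - 1) + 2) + 0))) = 7*(325 + (0 + (-2 + 5*(-2)))*(((6 - 1) + 2) + 0)) = 7*(325 + (0 + (-2 - 10))*((5 + 2) + 0)) = 7*(325 + (0 - 12)*(7 + 0)) = 7*(325 - 12*7) = 7*(325 - 84) = 7*241 = 1687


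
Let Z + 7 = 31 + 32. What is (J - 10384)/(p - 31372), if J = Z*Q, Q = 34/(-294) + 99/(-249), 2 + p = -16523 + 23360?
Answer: 18149408/42767991 ≈ 0.42437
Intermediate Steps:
p = 6835 (p = -2 + (-16523 + 23360) = -2 + 6837 = 6835)
Z = 56 (Z = -7 + (31 + 32) = -7 + 63 = 56)
Q = -6262/12201 (Q = 34*(-1/294) + 99*(-1/249) = -17/147 - 33/83 = -6262/12201 ≈ -0.51324)
J = -50096/1743 (J = 56*(-6262/12201) = -50096/1743 ≈ -28.741)
(J - 10384)/(p - 31372) = (-50096/1743 - 10384)/(6835 - 31372) = -18149408/1743/(-24537) = -18149408/1743*(-1/24537) = 18149408/42767991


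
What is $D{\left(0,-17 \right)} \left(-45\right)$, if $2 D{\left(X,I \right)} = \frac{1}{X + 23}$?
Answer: $- \frac{45}{46} \approx -0.97826$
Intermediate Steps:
$D{\left(X,I \right)} = \frac{1}{2 \left(23 + X\right)}$ ($D{\left(X,I \right)} = \frac{1}{2 \left(X + 23\right)} = \frac{1}{2 \left(23 + X\right)}$)
$D{\left(0,-17 \right)} \left(-45\right) = \frac{1}{2 \left(23 + 0\right)} \left(-45\right) = \frac{1}{2 \cdot 23} \left(-45\right) = \frac{1}{2} \cdot \frac{1}{23} \left(-45\right) = \frac{1}{46} \left(-45\right) = - \frac{45}{46}$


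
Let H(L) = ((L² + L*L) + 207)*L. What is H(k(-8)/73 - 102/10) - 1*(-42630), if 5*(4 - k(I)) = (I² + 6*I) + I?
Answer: 1868421729063/48627125 ≈ 38423.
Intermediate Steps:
k(I) = 4 - 7*I/5 - I²/5 (k(I) = 4 - ((I² + 6*I) + I)/5 = 4 - (I² + 7*I)/5 = 4 + (-7*I/5 - I²/5) = 4 - 7*I/5 - I²/5)
H(L) = L*(207 + 2*L²) (H(L) = ((L² + L²) + 207)*L = (2*L² + 207)*L = (207 + 2*L²)*L = L*(207 + 2*L²))
H(k(-8)/73 - 102/10) - 1*(-42630) = ((4 - 7/5*(-8) - ⅕*(-8)²)/73 - 102/10)*(207 + 2*((4 - 7/5*(-8) - ⅕*(-8)²)/73 - 102/10)²) - 1*(-42630) = ((4 + 56/5 - ⅕*64)*(1/73) - 102*⅒)*(207 + 2*((4 + 56/5 - ⅕*64)*(1/73) - 102*⅒)²) + 42630 = ((4 + 56/5 - 64/5)*(1/73) - 51/5)*(207 + 2*((4 + 56/5 - 64/5)*(1/73) - 51/5)²) + 42630 = ((12/5)*(1/73) - 51/5)*(207 + 2*((12/5)*(1/73) - 51/5)²) + 42630 = (12/365 - 51/5)*(207 + 2*(12/365 - 51/5)²) + 42630 = -3711*(207 + 2*(-3711/365)²)/365 + 42630 = -3711*(207 + 2*(13771521/133225))/365 + 42630 = -3711*(207 + 27543042/133225)/365 + 42630 = -3711/365*55120617/133225 + 42630 = -204552609687/48627125 + 42630 = 1868421729063/48627125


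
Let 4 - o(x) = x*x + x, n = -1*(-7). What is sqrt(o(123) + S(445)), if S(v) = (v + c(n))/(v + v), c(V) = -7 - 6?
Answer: 2*I*sqrt(754847270)/445 ≈ 123.48*I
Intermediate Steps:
n = 7
o(x) = 4 - x - x**2 (o(x) = 4 - (x*x + x) = 4 - (x**2 + x) = 4 - (x + x**2) = 4 + (-x - x**2) = 4 - x - x**2)
c(V) = -13
S(v) = (-13 + v)/(2*v) (S(v) = (v - 13)/(v + v) = (-13 + v)/((2*v)) = (-13 + v)*(1/(2*v)) = (-13 + v)/(2*v))
sqrt(o(123) + S(445)) = sqrt((4 - 1*123 - 1*123**2) + (1/2)*(-13 + 445)/445) = sqrt((4 - 123 - 1*15129) + (1/2)*(1/445)*432) = sqrt((4 - 123 - 15129) + 216/445) = sqrt(-15248 + 216/445) = sqrt(-6785144/445) = 2*I*sqrt(754847270)/445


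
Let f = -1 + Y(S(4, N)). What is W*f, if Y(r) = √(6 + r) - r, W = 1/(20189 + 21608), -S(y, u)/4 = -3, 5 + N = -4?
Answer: -13/41797 + 3*√2/41797 ≈ -0.00020952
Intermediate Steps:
N = -9 (N = -5 - 4 = -9)
S(y, u) = 12 (S(y, u) = -4*(-3) = 12)
W = 1/41797 ≈ 2.3925e-5
f = -13 + 3*√2 (f = -1 + (√(6 + 12) - 1*12) = -1 + (√18 - 12) = -1 + (3*√2 - 12) = -1 + (-12 + 3*√2) = -13 + 3*√2 ≈ -8.7574)
W*f = (-13 + 3*√2)/41797 = -13/41797 + 3*√2/41797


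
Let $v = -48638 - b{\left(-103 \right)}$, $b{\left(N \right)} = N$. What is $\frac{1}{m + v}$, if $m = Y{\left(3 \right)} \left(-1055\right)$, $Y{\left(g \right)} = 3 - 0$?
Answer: $- \frac{1}{51700} \approx -1.9342 \cdot 10^{-5}$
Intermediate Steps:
$Y{\left(g \right)} = 3$ ($Y{\left(g \right)} = 3 + 0 = 3$)
$v = -48535$ ($v = -48638 - -103 = -48638 + 103 = -48535$)
$m = -3165$ ($m = 3 \left(-1055\right) = -3165$)
$\frac{1}{m + v} = \frac{1}{-3165 - 48535} = \frac{1}{-51700} = - \frac{1}{51700}$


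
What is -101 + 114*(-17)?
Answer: -2039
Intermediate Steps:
-101 + 114*(-17) = -101 - 1938 = -2039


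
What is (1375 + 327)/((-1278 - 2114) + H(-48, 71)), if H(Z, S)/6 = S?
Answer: -851/1483 ≈ -0.57384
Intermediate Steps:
H(Z, S) = 6*S
(1375 + 327)/((-1278 - 2114) + H(-48, 71)) = (1375 + 327)/((-1278 - 2114) + 6*71) = 1702/(-3392 + 426) = 1702/(-2966) = 1702*(-1/2966) = -851/1483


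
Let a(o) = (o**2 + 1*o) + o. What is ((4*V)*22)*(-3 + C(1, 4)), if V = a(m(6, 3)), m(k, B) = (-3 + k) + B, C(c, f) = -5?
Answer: -33792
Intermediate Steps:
m(k, B) = -3 + B + k
a(o) = o**2 + 2*o (a(o) = (o**2 + o) + o = (o + o**2) + o = o**2 + 2*o)
V = 48 (V = (-3 + 3 + 6)*(2 + (-3 + 3 + 6)) = 6*(2 + 6) = 6*8 = 48)
((4*V)*22)*(-3 + C(1, 4)) = ((4*48)*22)*(-3 - 5) = (192*22)*(-8) = 4224*(-8) = -33792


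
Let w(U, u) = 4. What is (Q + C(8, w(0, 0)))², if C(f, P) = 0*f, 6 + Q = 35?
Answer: 841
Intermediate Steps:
Q = 29 (Q = -6 + 35 = 29)
C(f, P) = 0
(Q + C(8, w(0, 0)))² = (29 + 0)² = 29² = 841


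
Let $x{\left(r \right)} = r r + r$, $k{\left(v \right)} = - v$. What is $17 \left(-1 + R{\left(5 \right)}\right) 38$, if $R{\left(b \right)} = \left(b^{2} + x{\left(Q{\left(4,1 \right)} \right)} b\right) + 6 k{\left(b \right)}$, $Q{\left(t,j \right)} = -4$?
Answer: $34884$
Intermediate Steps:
$x{\left(r \right)} = r + r^{2}$ ($x{\left(r \right)} = r^{2} + r = r + r^{2}$)
$R{\left(b \right)} = b^{2} + 6 b$ ($R{\left(b \right)} = \left(b^{2} + - 4 \left(1 - 4\right) b\right) + 6 \left(- b\right) = \left(b^{2} + \left(-4\right) \left(-3\right) b\right) - 6 b = \left(b^{2} + 12 b\right) - 6 b = b^{2} + 6 b$)
$17 \left(-1 + R{\left(5 \right)}\right) 38 = 17 \left(-1 + 5 \left(6 + 5\right)\right) 38 = 17 \left(-1 + 5 \cdot 11\right) 38 = 17 \left(-1 + 55\right) 38 = 17 \cdot 54 \cdot 38 = 918 \cdot 38 = 34884$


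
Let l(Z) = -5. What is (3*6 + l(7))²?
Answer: 169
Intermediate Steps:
(3*6 + l(7))² = (3*6 - 5)² = (18 - 5)² = 13² = 169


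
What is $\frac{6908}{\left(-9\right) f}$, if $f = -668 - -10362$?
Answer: $- \frac{3454}{43623} \approx -0.079178$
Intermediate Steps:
$f = 9694$ ($f = -668 + 10362 = 9694$)
$\frac{6908}{\left(-9\right) f} = \frac{6908}{\left(-9\right) 9694} = \frac{6908}{-87246} = 6908 \left(- \frac{1}{87246}\right) = - \frac{3454}{43623}$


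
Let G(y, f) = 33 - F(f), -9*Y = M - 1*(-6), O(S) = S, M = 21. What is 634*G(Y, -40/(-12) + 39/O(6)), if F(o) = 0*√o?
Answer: 20922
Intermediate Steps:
F(o) = 0
Y = -3 (Y = -(21 - 1*(-6))/9 = -(21 + 6)/9 = -⅑*27 = -3)
G(y, f) = 33 (G(y, f) = 33 - 1*0 = 33 + 0 = 33)
634*G(Y, -40/(-12) + 39/O(6)) = 634*33 = 20922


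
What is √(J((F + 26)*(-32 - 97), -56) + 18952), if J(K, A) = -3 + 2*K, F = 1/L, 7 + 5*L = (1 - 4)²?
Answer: 2*√2899 ≈ 107.68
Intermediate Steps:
L = ⅖ (L = -7/5 + (1 - 4)²/5 = -7/5 + (⅕)*(-3)² = -7/5 + (⅕)*9 = -7/5 + 9/5 = ⅖ ≈ 0.40000)
F = 5/2 (F = 1/(⅖) = 5/2 ≈ 2.5000)
√(J((F + 26)*(-32 - 97), -56) + 18952) = √((-3 + 2*((5/2 + 26)*(-32 - 97))) + 18952) = √((-3 + 2*((57/2)*(-129))) + 18952) = √((-3 + 2*(-7353/2)) + 18952) = √((-3 - 7353) + 18952) = √(-7356 + 18952) = √11596 = 2*√2899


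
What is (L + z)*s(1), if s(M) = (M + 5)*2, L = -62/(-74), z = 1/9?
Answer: 1264/111 ≈ 11.387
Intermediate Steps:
z = ⅑ ≈ 0.11111
L = 31/37 (L = -62*(-1/74) = 31/37 ≈ 0.83784)
s(M) = 10 + 2*M (s(M) = (5 + M)*2 = 10 + 2*M)
(L + z)*s(1) = (31/37 + ⅑)*(10 + 2*1) = 316*(10 + 2)/333 = (316/333)*12 = 1264/111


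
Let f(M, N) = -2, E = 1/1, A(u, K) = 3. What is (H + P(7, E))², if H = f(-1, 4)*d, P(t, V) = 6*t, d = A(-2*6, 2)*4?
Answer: 324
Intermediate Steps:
E = 1
d = 12 (d = 3*4 = 12)
H = -24 (H = -2*12 = -24)
(H + P(7, E))² = (-24 + 6*7)² = (-24 + 42)² = 18² = 324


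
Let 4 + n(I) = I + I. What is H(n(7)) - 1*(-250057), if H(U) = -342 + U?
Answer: 249725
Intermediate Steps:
n(I) = -4 + 2*I (n(I) = -4 + (I + I) = -4 + 2*I)
H(n(7)) - 1*(-250057) = (-342 + (-4 + 2*7)) - 1*(-250057) = (-342 + (-4 + 14)) + 250057 = (-342 + 10) + 250057 = -332 + 250057 = 249725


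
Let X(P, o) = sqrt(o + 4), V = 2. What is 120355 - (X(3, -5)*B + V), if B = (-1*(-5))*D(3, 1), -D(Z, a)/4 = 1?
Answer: 120353 + 20*I ≈ 1.2035e+5 + 20.0*I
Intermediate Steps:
D(Z, a) = -4 (D(Z, a) = -4*1 = -4)
X(P, o) = sqrt(4 + o)
B = -20 (B = -1*(-5)*(-4) = 5*(-4) = -20)
120355 - (X(3, -5)*B + V) = 120355 - (sqrt(4 - 5)*(-20) + 2) = 120355 - (sqrt(-1)*(-20) + 2) = 120355 - (I*(-20) + 2) = 120355 - (-20*I + 2) = 120355 - (2 - 20*I) = 120355 + (-2 + 20*I) = 120353 + 20*I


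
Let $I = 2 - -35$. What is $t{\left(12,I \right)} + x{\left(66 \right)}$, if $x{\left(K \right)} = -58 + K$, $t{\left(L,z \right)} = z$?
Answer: $45$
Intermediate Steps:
$I = 37$ ($I = 2 + 35 = 37$)
$t{\left(12,I \right)} + x{\left(66 \right)} = 37 + \left(-58 + 66\right) = 37 + 8 = 45$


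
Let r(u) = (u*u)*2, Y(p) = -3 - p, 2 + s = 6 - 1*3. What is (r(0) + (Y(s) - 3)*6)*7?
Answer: -294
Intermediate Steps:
s = 1 (s = -2 + (6 - 1*3) = -2 + (6 - 3) = -2 + 3 = 1)
r(u) = 2*u² (r(u) = u²*2 = 2*u²)
(r(0) + (Y(s) - 3)*6)*7 = (2*0² + ((-3 - 1*1) - 3)*6)*7 = (2*0 + ((-3 - 1) - 3)*6)*7 = (0 + (-4 - 3)*6)*7 = (0 - 7*6)*7 = (0 - 42)*7 = -42*7 = -294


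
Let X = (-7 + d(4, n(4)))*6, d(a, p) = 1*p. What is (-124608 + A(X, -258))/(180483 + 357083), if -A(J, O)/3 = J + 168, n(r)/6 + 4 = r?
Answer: -62493/268783 ≈ -0.23250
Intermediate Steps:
n(r) = -24 + 6*r
d(a, p) = p
X = -42 (X = (-7 + (-24 + 6*4))*6 = (-7 + (-24 + 24))*6 = (-7 + 0)*6 = -7*6 = -42)
A(J, O) = -504 - 3*J (A(J, O) = -3*(J + 168) = -3*(168 + J) = -504 - 3*J)
(-124608 + A(X, -258))/(180483 + 357083) = (-124608 + (-504 - 3*(-42)))/(180483 + 357083) = (-124608 + (-504 + 126))/537566 = (-124608 - 378)*(1/537566) = -124986*1/537566 = -62493/268783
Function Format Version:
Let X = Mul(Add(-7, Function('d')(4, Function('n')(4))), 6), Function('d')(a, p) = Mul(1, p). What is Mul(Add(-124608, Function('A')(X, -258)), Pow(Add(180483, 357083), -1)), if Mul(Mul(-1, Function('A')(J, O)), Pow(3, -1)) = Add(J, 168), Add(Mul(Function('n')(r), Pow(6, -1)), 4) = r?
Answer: Rational(-62493, 268783) ≈ -0.23250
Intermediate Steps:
Function('n')(r) = Add(-24, Mul(6, r))
Function('d')(a, p) = p
X = -42 (X = Mul(Add(-7, Add(-24, Mul(6, 4))), 6) = Mul(Add(-7, Add(-24, 24)), 6) = Mul(Add(-7, 0), 6) = Mul(-7, 6) = -42)
Function('A')(J, O) = Add(-504, Mul(-3, J)) (Function('A')(J, O) = Mul(-3, Add(J, 168)) = Mul(-3, Add(168, J)) = Add(-504, Mul(-3, J)))
Mul(Add(-124608, Function('A')(X, -258)), Pow(Add(180483, 357083), -1)) = Mul(Add(-124608, Add(-504, Mul(-3, -42))), Pow(Add(180483, 357083), -1)) = Mul(Add(-124608, Add(-504, 126)), Pow(537566, -1)) = Mul(Add(-124608, -378), Rational(1, 537566)) = Mul(-124986, Rational(1, 537566)) = Rational(-62493, 268783)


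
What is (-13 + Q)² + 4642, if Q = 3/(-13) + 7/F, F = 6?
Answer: 29127409/6084 ≈ 4787.5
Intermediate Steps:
Q = 73/78 (Q = 3/(-13) + 7/6 = 3*(-1/13) + 7*(⅙) = -3/13 + 7/6 = 73/78 ≈ 0.93590)
(-13 + Q)² + 4642 = (-13 + 73/78)² + 4642 = (-941/78)² + 4642 = 885481/6084 + 4642 = 29127409/6084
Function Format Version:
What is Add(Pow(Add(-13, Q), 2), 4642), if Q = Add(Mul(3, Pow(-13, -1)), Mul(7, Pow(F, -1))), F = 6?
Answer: Rational(29127409, 6084) ≈ 4787.5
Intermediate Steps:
Q = Rational(73, 78) (Q = Add(Mul(3, Pow(-13, -1)), Mul(7, Pow(6, -1))) = Add(Mul(3, Rational(-1, 13)), Mul(7, Rational(1, 6))) = Add(Rational(-3, 13), Rational(7, 6)) = Rational(73, 78) ≈ 0.93590)
Add(Pow(Add(-13, Q), 2), 4642) = Add(Pow(Add(-13, Rational(73, 78)), 2), 4642) = Add(Pow(Rational(-941, 78), 2), 4642) = Add(Rational(885481, 6084), 4642) = Rational(29127409, 6084)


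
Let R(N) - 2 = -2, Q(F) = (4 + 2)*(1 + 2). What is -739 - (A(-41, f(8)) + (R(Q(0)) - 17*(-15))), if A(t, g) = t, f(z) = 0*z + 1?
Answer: -953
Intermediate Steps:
Q(F) = 18 (Q(F) = 6*3 = 18)
R(N) = 0 (R(N) = 2 - 2 = 0)
f(z) = 1 (f(z) = 0 + 1 = 1)
-739 - (A(-41, f(8)) + (R(Q(0)) - 17*(-15))) = -739 - (-41 + (0 - 17*(-15))) = -739 - (-41 + (0 + 255)) = -739 - (-41 + 255) = -739 - 1*214 = -739 - 214 = -953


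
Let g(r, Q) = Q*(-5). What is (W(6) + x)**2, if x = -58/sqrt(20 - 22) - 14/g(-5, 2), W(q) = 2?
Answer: -41761/25 + 986*I*sqrt(2)/5 ≈ -1670.4 + 278.88*I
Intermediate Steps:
g(r, Q) = -5*Q
x = 7/5 + 29*I*sqrt(2) (x = -58/sqrt(20 - 22) - 14/((-5*2)) = -58*(-I*sqrt(2)/2) - 14/(-10) = -58*(-I*sqrt(2)/2) - 14*(-1/10) = -(-29)*I*sqrt(2) + 7/5 = 29*I*sqrt(2) + 7/5 = 7/5 + 29*I*sqrt(2) ≈ 1.4 + 41.012*I)
(W(6) + x)**2 = (2 + (7/5 + 29*I*sqrt(2)))**2 = (17/5 + 29*I*sqrt(2))**2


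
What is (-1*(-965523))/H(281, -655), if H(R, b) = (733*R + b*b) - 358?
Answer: 965523/634640 ≈ 1.5214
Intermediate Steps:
H(R, b) = -358 + b**2 + 733*R (H(R, b) = (733*R + b**2) - 358 = (b**2 + 733*R) - 358 = -358 + b**2 + 733*R)
(-1*(-965523))/H(281, -655) = (-1*(-965523))/(-358 + (-655)**2 + 733*281) = 965523/(-358 + 429025 + 205973) = 965523/634640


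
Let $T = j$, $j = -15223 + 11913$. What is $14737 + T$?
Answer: $11427$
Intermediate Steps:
$j = -3310$
$T = -3310$
$14737 + T = 14737 - 3310 = 11427$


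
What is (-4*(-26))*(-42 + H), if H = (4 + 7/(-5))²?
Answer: -91624/25 ≈ -3665.0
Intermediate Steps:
H = 169/25 (H = (4 + 7*(-⅕))² = (4 - 7/5)² = (13/5)² = 169/25 ≈ 6.7600)
(-4*(-26))*(-42 + H) = (-4*(-26))*(-42 + 169/25) = 104*(-881/25) = -91624/25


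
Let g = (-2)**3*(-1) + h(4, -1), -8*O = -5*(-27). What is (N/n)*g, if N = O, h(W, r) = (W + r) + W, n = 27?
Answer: -75/8 ≈ -9.3750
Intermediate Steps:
h(W, r) = r + 2*W
O = -135/8 (O = -(-5)*(-27)/8 = -1/8*135 = -135/8 ≈ -16.875)
N = -135/8 ≈ -16.875
g = 15 (g = (-2)**3*(-1) + (-1 + 2*4) = -8*(-1) + (-1 + 8) = 8 + 7 = 15)
(N/n)*g = -135/8/27*15 = -135/8*1/27*15 = -5/8*15 = -75/8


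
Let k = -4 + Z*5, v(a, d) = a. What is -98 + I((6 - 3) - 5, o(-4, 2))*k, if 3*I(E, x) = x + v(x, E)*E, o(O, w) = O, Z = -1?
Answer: -110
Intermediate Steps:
k = -9 (k = -4 - 1*5 = -4 - 5 = -9)
I(E, x) = x/3 + E*x/3 (I(E, x) = (x + x*E)/3 = (x + E*x)/3 = x/3 + E*x/3)
-98 + I((6 - 3) - 5, o(-4, 2))*k = -98 + ((1/3)*(-4)*(1 + ((6 - 3) - 5)))*(-9) = -98 + ((1/3)*(-4)*(1 + (3 - 5)))*(-9) = -98 + ((1/3)*(-4)*(1 - 2))*(-9) = -98 + ((1/3)*(-4)*(-1))*(-9) = -98 + (4/3)*(-9) = -98 - 12 = -110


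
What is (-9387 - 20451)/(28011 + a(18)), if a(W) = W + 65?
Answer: -14919/14047 ≈ -1.0621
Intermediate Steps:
a(W) = 65 + W
(-9387 - 20451)/(28011 + a(18)) = (-9387 - 20451)/(28011 + (65 + 18)) = -29838/(28011 + 83) = -29838/28094 = -29838*1/28094 = -14919/14047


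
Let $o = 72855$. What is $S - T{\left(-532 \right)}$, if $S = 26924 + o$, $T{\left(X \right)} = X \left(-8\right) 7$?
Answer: $69987$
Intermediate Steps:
$T{\left(X \right)} = - 56 X$ ($T{\left(X \right)} = - 8 X 7 = - 56 X$)
$S = 99779$ ($S = 26924 + 72855 = 99779$)
$S - T{\left(-532 \right)} = 99779 - \left(-56\right) \left(-532\right) = 99779 - 29792 = 69987$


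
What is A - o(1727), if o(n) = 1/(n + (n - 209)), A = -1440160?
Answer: -4673319201/3245 ≈ -1.4402e+6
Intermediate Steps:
o(n) = 1/(-209 + 2*n) (o(n) = 1/(n + (-209 + n)) = 1/(-209 + 2*n))
A - o(1727) = -1440160 - 1/(-209 + 2*1727) = -1440160 - 1/(-209 + 3454) = -1440160 - 1/3245 = -4673319201/3245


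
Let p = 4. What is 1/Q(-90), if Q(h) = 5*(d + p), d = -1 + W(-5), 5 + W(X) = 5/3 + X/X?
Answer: 3/10 ≈ 0.30000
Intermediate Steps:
W(X) = -7/3 (W(X) = -5 + (5/3 + X/X) = -5 + (5*(⅓) + 1) = -5 + (5/3 + 1) = -5 + 8/3 = -7/3)
d = -10/3 (d = -1 - 7/3 = -10/3 ≈ -3.3333)
Q(h) = 10/3 (Q(h) = 5*(-10/3 + 4) = 5*(⅔) = 10/3)
1/Q(-90) = 1/(10/3) = 3/10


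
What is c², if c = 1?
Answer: 1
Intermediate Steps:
c² = 1² = 1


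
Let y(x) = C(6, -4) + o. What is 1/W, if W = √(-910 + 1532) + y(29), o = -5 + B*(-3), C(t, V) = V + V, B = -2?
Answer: 7/573 + √622/573 ≈ 0.055742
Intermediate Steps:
C(t, V) = 2*V
o = 1 (o = -5 - 2*(-3) = -5 + 6 = 1)
y(x) = -7 (y(x) = 2*(-4) + 1 = -8 + 1 = -7)
W = -7 + √622 (W = √(-910 + 1532) - 7 = √622 - 7 = -7 + √622 ≈ 17.940)
1/W = 1/(-7 + √622)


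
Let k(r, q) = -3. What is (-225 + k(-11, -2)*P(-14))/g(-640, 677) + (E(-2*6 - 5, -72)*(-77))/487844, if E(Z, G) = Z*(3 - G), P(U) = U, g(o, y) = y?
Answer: -3258711/47181484 ≈ -0.069068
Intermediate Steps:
(-225 + k(-11, -2)*P(-14))/g(-640, 677) + (E(-2*6 - 5, -72)*(-77))/487844 = (-225 - 3*(-14))/677 + (((-2*6 - 5)*(3 - 1*(-72)))*(-77))/487844 = (-225 + 42)*(1/677) + (((-12 - 5)*(3 + 72))*(-77))*(1/487844) = -183*1/677 + (-17*75*(-77))*(1/487844) = -183/677 - 1275*(-77)*(1/487844) = -183/677 + 98175*(1/487844) = -183/677 + 14025/69692 = -3258711/47181484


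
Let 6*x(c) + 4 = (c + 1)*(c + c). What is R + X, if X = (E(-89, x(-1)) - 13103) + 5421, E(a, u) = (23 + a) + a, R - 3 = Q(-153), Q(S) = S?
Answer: -7987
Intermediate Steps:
x(c) = -⅔ + c*(1 + c)/3 (x(c) = -⅔ + ((c + 1)*(c + c))/6 = -⅔ + ((1 + c)*(2*c))/6 = -⅔ + (2*c*(1 + c))/6 = -⅔ + c*(1 + c)/3)
R = -150 (R = 3 - 153 = -150)
E(a, u) = 23 + 2*a
X = -7837 (X = ((23 + 2*(-89)) - 13103) + 5421 = ((23 - 178) - 13103) + 5421 = (-155 - 13103) + 5421 = -13258 + 5421 = -7837)
R + X = -150 - 7837 = -7987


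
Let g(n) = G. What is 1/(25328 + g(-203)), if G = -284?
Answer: 1/25044 ≈ 3.9930e-5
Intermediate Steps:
g(n) = -284
1/(25328 + g(-203)) = 1/(25328 - 284) = 1/25044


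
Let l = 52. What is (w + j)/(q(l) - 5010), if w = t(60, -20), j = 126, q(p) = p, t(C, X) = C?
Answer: -93/2479 ≈ -0.037515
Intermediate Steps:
w = 60
(w + j)/(q(l) - 5010) = (60 + 126)/(52 - 5010) = 186/(-4958) = 186*(-1/4958) = -93/2479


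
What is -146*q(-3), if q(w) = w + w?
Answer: 876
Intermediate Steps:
q(w) = 2*w
-146*q(-3) = -292*(-3) = -146*(-6) = 876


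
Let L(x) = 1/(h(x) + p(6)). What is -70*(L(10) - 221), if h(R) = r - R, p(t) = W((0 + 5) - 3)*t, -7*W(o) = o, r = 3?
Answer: 944160/61 ≈ 15478.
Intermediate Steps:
W(o) = -o/7
p(t) = -2*t/7 (p(t) = (-((0 + 5) - 3)/7)*t = (-(5 - 3)/7)*t = (-⅐*2)*t = -2*t/7)
h(R) = 3 - R
L(x) = 1/(9/7 - x) (L(x) = 1/((3 - x) - 2/7*6) = 1/((3 - x) - 12/7) = 1/(9/7 - x))
-70*(L(10) - 221) = -70*(-7/(-9 + 7*10) - 221) = -70*(-7/(-9 + 70) - 221) = -70*(-7/61 - 221) = -70*(-13488/61) = 944160/61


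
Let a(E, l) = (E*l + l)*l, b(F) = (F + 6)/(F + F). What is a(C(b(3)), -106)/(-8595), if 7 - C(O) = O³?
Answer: -103933/17190 ≈ -6.0461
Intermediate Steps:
b(F) = (6 + F)/(2*F) (b(F) = (6 + F)/((2*F)) = (6 + F)*(1/(2*F)) = (6 + F)/(2*F))
C(O) = 7 - O³
a(E, l) = l*(l + E*l) (a(E, l) = (l + E*l)*l = l*(l + E*l))
a(C(b(3)), -106)/(-8595) = ((-106)²*(1 + (7 - ((½)*(6 + 3)/3)³)))/(-8595) = (11236*(1 + (7 - ((½)*(⅓)*9)³)))*(-1/8595) = (11236*(1 + (7 - (3/2)³)))*(-1/8595) = (11236*(1 + (7 - 1*27/8)))*(-1/8595) = (11236*(1 + (7 - 27/8)))*(-1/8595) = (11236*(1 + 29/8))*(-1/8595) = (11236*(37/8))*(-1/8595) = (103933/2)*(-1/8595) = -103933/17190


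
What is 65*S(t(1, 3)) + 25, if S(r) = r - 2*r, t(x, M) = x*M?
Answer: -170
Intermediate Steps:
t(x, M) = M*x
S(r) = -r
65*S(t(1, 3)) + 25 = 65*(-3) + 25 = -195 + 25 = -170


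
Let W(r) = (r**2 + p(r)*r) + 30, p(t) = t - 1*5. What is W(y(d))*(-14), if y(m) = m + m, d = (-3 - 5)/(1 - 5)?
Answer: -588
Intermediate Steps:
d = 2 (d = -8/(-4) = -8*(-1/4) = 2)
p(t) = -5 + t (p(t) = t - 5 = -5 + t)
y(m) = 2*m
W(r) = 30 + r**2 + r*(-5 + r) (W(r) = (r**2 + (-5 + r)*r) + 30 = (r**2 + r*(-5 + r)) + 30 = 30 + r**2 + r*(-5 + r))
W(y(d))*(-14) = (30 + (2*2)**2 + (2*2)*(-5 + 2*2))*(-14) = (30 + 4**2 + 4*(-5 + 4))*(-14) = (30 + 16 + 4*(-1))*(-14) = (30 + 16 - 4)*(-14) = 42*(-14) = -588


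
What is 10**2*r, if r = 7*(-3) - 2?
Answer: -2300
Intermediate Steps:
r = -23 (r = -21 - 2 = -23)
10**2*r = 10**2*(-23) = 100*(-23) = -2300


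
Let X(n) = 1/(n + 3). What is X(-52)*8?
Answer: -8/49 ≈ -0.16327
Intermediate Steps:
X(n) = 1/(3 + n)
X(-52)*8 = 8/(3 - 52) = 8/(-49) = -1/49*8 = -8/49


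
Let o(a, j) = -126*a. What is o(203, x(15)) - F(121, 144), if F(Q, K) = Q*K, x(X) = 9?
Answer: -43002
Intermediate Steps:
F(Q, K) = K*Q
o(203, x(15)) - F(121, 144) = -126*203 - 144*121 = -25578 - 1*17424 = -25578 - 17424 = -43002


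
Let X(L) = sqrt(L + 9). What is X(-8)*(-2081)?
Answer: -2081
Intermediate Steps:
X(L) = sqrt(9 + L)
X(-8)*(-2081) = sqrt(9 - 8)*(-2081) = sqrt(1)*(-2081) = 1*(-2081) = -2081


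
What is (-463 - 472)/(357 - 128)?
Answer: -935/229 ≈ -4.0830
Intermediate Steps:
(-463 - 472)/(357 - 128) = -935/229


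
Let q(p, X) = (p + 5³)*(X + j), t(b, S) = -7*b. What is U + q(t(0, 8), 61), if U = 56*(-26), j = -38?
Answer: 1419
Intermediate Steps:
q(p, X) = (-38 + X)*(125 + p) (q(p, X) = (p + 5³)*(X - 38) = (p + 125)*(-38 + X) = (125 + p)*(-38 + X) = (-38 + X)*(125 + p))
U = -1456
U + q(t(0, 8), 61) = -1456 + (-4750 - (-266)*0 + 125*61 + 61*(-7*0)) = -1456 + (-4750 - 38*0 + 7625 + 61*0) = -1456 + (-4750 + 0 + 7625 + 0) = -1456 + 2875 = 1419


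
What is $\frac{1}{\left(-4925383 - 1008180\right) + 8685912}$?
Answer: $\frac{1}{2752349} \approx 3.6333 \cdot 10^{-7}$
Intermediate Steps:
$\frac{1}{\left(-4925383 - 1008180\right) + 8685912} = \frac{1}{-5933563 + 8685912} = \frac{1}{2752349}$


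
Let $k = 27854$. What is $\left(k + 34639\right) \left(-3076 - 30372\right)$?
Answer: $-2090265864$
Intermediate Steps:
$\left(k + 34639\right) \left(-3076 - 30372\right) = \left(27854 + 34639\right) \left(-3076 - 30372\right) = 62493 \left(-33448\right) = -2090265864$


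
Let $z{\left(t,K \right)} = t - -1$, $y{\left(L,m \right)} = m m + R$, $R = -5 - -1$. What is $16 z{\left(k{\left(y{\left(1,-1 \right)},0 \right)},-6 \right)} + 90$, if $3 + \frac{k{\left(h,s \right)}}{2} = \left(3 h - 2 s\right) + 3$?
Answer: $-182$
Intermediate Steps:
$R = -4$ ($R = -5 + 1 = -4$)
$y{\left(L,m \right)} = -4 + m^{2}$ ($y{\left(L,m \right)} = m m - 4 = m^{2} - 4 = -4 + m^{2}$)
$k{\left(h,s \right)} = - 4 s + 6 h$ ($k{\left(h,s \right)} = -6 + 2 \left(\left(3 h - 2 s\right) + 3\right) = -6 + 2 \left(\left(- 2 s + 3 h\right) + 3\right) = -6 + 2 \left(3 - 2 s + 3 h\right) = -6 + \left(6 - 4 s + 6 h\right) = - 4 s + 6 h$)
$z{\left(t,K \right)} = 1 + t$ ($z{\left(t,K \right)} = t + 1 = 1 + t$)
$16 z{\left(k{\left(y{\left(1,-1 \right)},0 \right)},-6 \right)} + 90 = 16 \left(1 + \left(\left(-4\right) 0 + 6 \left(-4 + \left(-1\right)^{2}\right)\right)\right) + 90 = 16 \left(1 + \left(0 + 6 \left(-4 + 1\right)\right)\right) + 90 = 16 \left(1 + \left(0 + 6 \left(-3\right)\right)\right) + 90 = 16 \left(1 + \left(0 - 18\right)\right) + 90 = 16 \left(1 - 18\right) + 90 = 16 \left(-17\right) + 90 = -272 + 90 = -182$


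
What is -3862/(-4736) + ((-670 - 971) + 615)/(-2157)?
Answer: 2198245/1702592 ≈ 1.2911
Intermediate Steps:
-3862/(-4736) + ((-670 - 971) + 615)/(-2157) = -3862*(-1/4736) + (-1641 + 615)*(-1/2157) = 1931/2368 - 1026*(-1/2157) = 1931/2368 + 342/719 = 2198245/1702592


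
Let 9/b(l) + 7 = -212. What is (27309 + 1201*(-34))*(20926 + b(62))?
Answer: -20660722375/73 ≈ -2.8302e+8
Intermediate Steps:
b(l) = -3/73 (b(l) = 9/(-7 - 212) = 9/(-219) = 9*(-1/219) = -3/73)
(27309 + 1201*(-34))*(20926 + b(62)) = (27309 + 1201*(-34))*(20926 - 3/73) = (27309 - 40834)*(1527595/73) = -13525*1527595/73 = -20660722375/73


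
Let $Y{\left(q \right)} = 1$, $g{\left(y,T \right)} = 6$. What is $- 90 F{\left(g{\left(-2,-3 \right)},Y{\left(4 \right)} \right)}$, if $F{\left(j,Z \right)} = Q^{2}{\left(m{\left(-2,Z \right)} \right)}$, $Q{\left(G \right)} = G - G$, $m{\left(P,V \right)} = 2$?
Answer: $0$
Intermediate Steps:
$Q{\left(G \right)} = 0$
$F{\left(j,Z \right)} = 0$ ($F{\left(j,Z \right)} = 0^{2} = 0$)
$- 90 F{\left(g{\left(-2,-3 \right)},Y{\left(4 \right)} \right)} = \left(-90\right) 0 = 0$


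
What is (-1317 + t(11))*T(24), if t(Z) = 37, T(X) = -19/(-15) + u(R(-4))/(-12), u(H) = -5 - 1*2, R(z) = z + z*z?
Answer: -2368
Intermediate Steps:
R(z) = z + z²
u(H) = -7 (u(H) = -5 - 2 = -7)
T(X) = 37/20 (T(X) = -19/(-15) - 7/(-12) = -19*(-1/15) - 7*(-1/12) = 19/15 + 7/12 = 37/20)
(-1317 + t(11))*T(24) = (-1317 + 37)*(37/20) = -1280*37/20 = -2368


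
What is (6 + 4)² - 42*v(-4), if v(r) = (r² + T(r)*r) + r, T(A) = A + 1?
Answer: -908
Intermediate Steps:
T(A) = 1 + A
v(r) = r + r² + r*(1 + r) (v(r) = (r² + (1 + r)*r) + r = (r² + r*(1 + r)) + r = r + r² + r*(1 + r))
(6 + 4)² - 42*v(-4) = (6 + 4)² - 84*(-4)*(1 - 4) = 10² - 84*(-4)*(-3) = 100 - 42*24 = 100 - 1008 = -908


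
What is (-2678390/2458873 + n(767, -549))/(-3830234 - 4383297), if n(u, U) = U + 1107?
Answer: -1369372744/20196029610563 ≈ -6.7804e-5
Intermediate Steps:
n(u, U) = 1107 + U
(-2678390/2458873 + n(767, -549))/(-3830234 - 4383297) = (-2678390/2458873 + (1107 - 549))/(-3830234 - 4383297) = (-2678390*1/2458873 + 558)/(-8213531) = (-2678390/2458873 + 558)*(-1/8213531) = (1369372744/2458873)*(-1/8213531) = -1369372744/20196029610563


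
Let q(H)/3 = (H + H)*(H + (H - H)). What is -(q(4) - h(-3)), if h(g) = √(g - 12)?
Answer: -96 + I*√15 ≈ -96.0 + 3.873*I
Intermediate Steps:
h(g) = √(-12 + g)
q(H) = 6*H² (q(H) = 3*((H + H)*(H + (H - H))) = 3*((2*H)*(H + 0)) = 3*((2*H)*H) = 3*(2*H²) = 6*H²)
-(q(4) - h(-3)) = -(6*4² - √(-12 - 3)) = -(6*16 - √(-15)) = -(96 - I*√15) = -96 + I*√15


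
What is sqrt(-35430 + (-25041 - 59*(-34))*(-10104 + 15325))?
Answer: I*sqrt(120301165) ≈ 10968.0*I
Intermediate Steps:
sqrt(-35430 + (-25041 - 59*(-34))*(-10104 + 15325)) = sqrt(-35430 + (-25041 + 2006)*5221) = sqrt(-35430 - 23035*5221) = sqrt(-35430 - 120265735) = sqrt(-120301165) = I*sqrt(120301165)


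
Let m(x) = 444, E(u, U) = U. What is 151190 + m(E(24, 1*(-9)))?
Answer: 151634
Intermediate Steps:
151190 + m(E(24, 1*(-9))) = 151190 + 444 = 151634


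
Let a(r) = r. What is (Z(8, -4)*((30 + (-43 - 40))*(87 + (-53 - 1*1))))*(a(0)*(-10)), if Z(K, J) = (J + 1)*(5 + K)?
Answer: 0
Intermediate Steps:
Z(K, J) = (1 + J)*(5 + K)
(Z(8, -4)*((30 + (-43 - 40))*(87 + (-53 - 1*1))))*(a(0)*(-10)) = ((5 + 8 + 5*(-4) - 4*8)*((30 + (-43 - 40))*(87 + (-53 - 1*1))))*(0*(-10)) = ((5 + 8 - 20 - 32)*((30 - 83)*(87 + (-53 - 1))))*0 = -(-2067)*(87 - 54)*0 = -(-2067)*33*0 = -39*(-1749)*0 = 68211*0 = 0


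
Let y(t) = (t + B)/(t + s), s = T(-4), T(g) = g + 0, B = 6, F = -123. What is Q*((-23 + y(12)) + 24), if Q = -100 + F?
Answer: -2899/4 ≈ -724.75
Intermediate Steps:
T(g) = g
s = -4
y(t) = (6 + t)/(-4 + t) (y(t) = (t + 6)/(t - 4) = (6 + t)/(-4 + t))
Q = -223 (Q = -100 - 123 = -223)
Q*((-23 + y(12)) + 24) = -223*((-23 + (6 + 12)/(-4 + 12)) + 24) = -223*((-23 + 18/8) + 24) = -223*((-23 + (1/8)*18) + 24) = -223*((-23 + 9/4) + 24) = -223*(-83/4 + 24) = -223*13/4 = -2899/4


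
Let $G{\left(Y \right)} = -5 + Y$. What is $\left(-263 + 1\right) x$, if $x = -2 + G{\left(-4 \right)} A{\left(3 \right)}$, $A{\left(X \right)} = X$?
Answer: $7598$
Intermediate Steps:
$x = -29$ ($x = -2 + \left(-5 - 4\right) 3 = -2 - 27 = -29$)
$\left(-263 + 1\right) x = \left(-263 + 1\right) \left(-29\right) = \left(-262\right) \left(-29\right) = 7598$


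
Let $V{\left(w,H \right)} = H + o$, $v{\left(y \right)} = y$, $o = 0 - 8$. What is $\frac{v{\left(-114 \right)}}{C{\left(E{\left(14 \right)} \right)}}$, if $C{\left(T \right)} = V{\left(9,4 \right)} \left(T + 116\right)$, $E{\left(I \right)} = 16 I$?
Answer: $\frac{57}{680} \approx 0.083824$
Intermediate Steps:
$o = -8$ ($o = 0 - 8 = -8$)
$V{\left(w,H \right)} = -8 + H$ ($V{\left(w,H \right)} = H - 8 = -8 + H$)
$C{\left(T \right)} = -464 - 4 T$ ($C{\left(T \right)} = \left(-8 + 4\right) \left(T + 116\right) = - 4 \left(116 + T\right) = -464 - 4 T$)
$\frac{v{\left(-114 \right)}}{C{\left(E{\left(14 \right)} \right)}} = - \frac{114}{-464 - 4 \cdot 16 \cdot 14} = - \frac{114}{-464 - 896} = - \frac{114}{-1360} = \left(-114\right) \left(- \frac{1}{1360}\right) = \frac{57}{680}$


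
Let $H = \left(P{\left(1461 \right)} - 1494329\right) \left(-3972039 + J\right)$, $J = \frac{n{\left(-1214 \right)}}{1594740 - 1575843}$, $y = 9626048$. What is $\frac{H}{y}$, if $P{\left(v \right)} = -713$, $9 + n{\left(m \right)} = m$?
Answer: $\frac{28054321925525663}{45475857264} \approx 6.1691 \cdot 10^{5}$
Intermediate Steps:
$n{\left(m \right)} = -9 + m$
$J = - \frac{1223}{18897}$ ($J = \frac{-9 - 1214}{1594740 - 1575843} = - \frac{1223}{1594740 - 1575843} = - \frac{1223}{18897} \approx -0.064719$)
$H = \frac{112217287702102652}{18897}$ ($H = \left(-713 - 1494329\right) \left(-3972039 - \frac{1223}{18897}\right) = \left(-1495042\right) \left(- \frac{75059622206}{18897}\right) = \frac{112217287702102652}{18897} \approx 5.9384 \cdot 10^{12}$)
$\frac{H}{y} = \frac{112217287702102652}{18897 \cdot 9626048} = \frac{112217287702102652}{18897} \cdot \frac{1}{9626048} = \frac{28054321925525663}{45475857264}$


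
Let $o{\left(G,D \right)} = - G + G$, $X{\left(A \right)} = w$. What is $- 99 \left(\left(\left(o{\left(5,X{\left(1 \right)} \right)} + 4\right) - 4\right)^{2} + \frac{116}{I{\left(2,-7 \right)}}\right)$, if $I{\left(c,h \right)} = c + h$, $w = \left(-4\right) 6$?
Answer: $\frac{11484}{5} \approx 2296.8$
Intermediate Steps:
$w = -24$
$X{\left(A \right)} = -24$
$o{\left(G,D \right)} = 0$
$- 99 \left(\left(\left(o{\left(5,X{\left(1 \right)} \right)} + 4\right) - 4\right)^{2} + \frac{116}{I{\left(2,-7 \right)}}\right) = - 99 \left(\left(\left(0 + 4\right) - 4\right)^{2} + \frac{116}{2 - 7}\right) = - 99 \left(\left(4 - 4\right)^{2} + \frac{116}{-5}\right) = - 99 \left(0^{2} + 116 \left(- \frac{1}{5}\right)\right) = - 99 \left(0 - \frac{116}{5}\right) = \left(-99\right) \left(- \frac{116}{5}\right) = \frac{11484}{5}$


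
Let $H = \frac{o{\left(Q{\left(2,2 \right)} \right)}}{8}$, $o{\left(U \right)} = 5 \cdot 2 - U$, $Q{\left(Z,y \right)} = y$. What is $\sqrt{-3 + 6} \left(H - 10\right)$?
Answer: $- 9 \sqrt{3} \approx -15.588$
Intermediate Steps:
$o{\left(U \right)} = 10 - U$
$H = 1$ ($H = \frac{10 - 2}{8} = \left(10 - 2\right) \frac{1}{8} = 8 \cdot \frac{1}{8} = 1$)
$\sqrt{-3 + 6} \left(H - 10\right) = \sqrt{-3 + 6} \left(1 - 10\right) = \sqrt{3} \left(-9\right) = - 9 \sqrt{3}$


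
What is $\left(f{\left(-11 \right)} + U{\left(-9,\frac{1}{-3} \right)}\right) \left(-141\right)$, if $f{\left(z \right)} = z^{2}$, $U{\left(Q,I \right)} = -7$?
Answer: $-16074$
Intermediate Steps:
$\left(f{\left(-11 \right)} + U{\left(-9,\frac{1}{-3} \right)}\right) \left(-141\right) = \left(\left(-11\right)^{2} - 7\right) \left(-141\right) = \left(121 - 7\right) \left(-141\right) = 114 \left(-141\right) = -16074$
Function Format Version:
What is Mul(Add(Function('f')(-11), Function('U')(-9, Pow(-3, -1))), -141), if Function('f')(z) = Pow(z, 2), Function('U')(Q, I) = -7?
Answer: -16074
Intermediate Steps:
Mul(Add(Function('f')(-11), Function('U')(-9, Pow(-3, -1))), -141) = Mul(Add(Pow(-11, 2), -7), -141) = Mul(Add(121, -7), -141) = Mul(114, -141) = -16074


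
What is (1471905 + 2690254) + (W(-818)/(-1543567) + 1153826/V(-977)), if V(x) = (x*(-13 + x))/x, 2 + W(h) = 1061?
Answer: 3179272279777859/764065665 ≈ 4.1610e+6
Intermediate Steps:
W(h) = 1059 (W(h) = -2 + 1061 = 1059)
V(x) = -13 + x
(1471905 + 2690254) + (W(-818)/(-1543567) + 1153826/V(-977)) = (1471905 + 2690254) + (1059/(-1543567) + 1153826/(-13 - 977)) = 4162159 + (1059*(-1/1543567) + 1153826/(-990)) = 4162159 + (-1059/1543567 + 1153826*(-1/990)) = 4162159 + (-1059/1543567 - 576913/495) = 4162159 - 890504392876/764065665 = 3179272279777859/764065665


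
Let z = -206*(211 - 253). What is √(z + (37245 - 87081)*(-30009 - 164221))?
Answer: 2*√2419913733 ≈ 98385.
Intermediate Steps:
z = 8652 (z = -206*(-42) = 8652)
√(z + (37245 - 87081)*(-30009 - 164221)) = √(8652 + (37245 - 87081)*(-30009 - 164221)) = √(8652 - 49836*(-194230)) = √(8652 + 9679646280) = √9679654932 = 2*√2419913733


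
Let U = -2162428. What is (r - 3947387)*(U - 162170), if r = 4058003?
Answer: -257137732368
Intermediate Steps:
(r - 3947387)*(U - 162170) = (4058003 - 3947387)*(-2162428 - 162170) = 110616*(-2324598) = -257137732368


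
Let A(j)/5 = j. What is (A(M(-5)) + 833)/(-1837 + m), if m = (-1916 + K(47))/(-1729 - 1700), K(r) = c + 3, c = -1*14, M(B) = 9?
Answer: -1505331/3148573 ≈ -0.47810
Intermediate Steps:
c = -14
A(j) = 5*j
K(r) = -11 (K(r) = -14 + 3 = -11)
m = 1927/3429 (m = (-1916 - 11)/(-1729 - 1700) = -1927/(-3429) = -1927*(-1/3429) = 1927/3429 ≈ 0.56197)
(A(M(-5)) + 833)/(-1837 + m) = (5*9 + 833)/(-1837 + 1927/3429) = (45 + 833)/(-6297146/3429) = 878*(-3429/6297146) = -1505331/3148573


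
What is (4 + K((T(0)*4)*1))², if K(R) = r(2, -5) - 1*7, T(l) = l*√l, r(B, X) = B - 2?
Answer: 9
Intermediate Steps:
r(B, X) = -2 + B
T(l) = l^(3/2)
K(R) = -7 (K(R) = (-2 + 2) - 1*7 = 0 - 7 = -7)
(4 + K((T(0)*4)*1))² = (4 - 7)² = (-3)² = 9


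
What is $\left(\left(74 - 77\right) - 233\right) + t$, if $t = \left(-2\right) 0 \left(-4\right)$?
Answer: $-236$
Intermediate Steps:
$t = 0$ ($t = 0 \left(-4\right) = 0$)
$\left(\left(74 - 77\right) - 233\right) + t = \left(\left(74 - 77\right) - 233\right) + 0 = \left(-3 - 233\right) + 0 = -236 + 0 = -236$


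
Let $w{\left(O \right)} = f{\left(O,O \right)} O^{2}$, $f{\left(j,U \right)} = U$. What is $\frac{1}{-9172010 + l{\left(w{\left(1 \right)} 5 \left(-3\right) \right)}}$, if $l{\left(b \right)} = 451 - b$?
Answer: $- \frac{1}{9171544} \approx -1.0903 \cdot 10^{-7}$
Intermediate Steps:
$w{\left(O \right)} = O^{3}$ ($w{\left(O \right)} = O O^{2} = O^{3}$)
$\frac{1}{-9172010 + l{\left(w{\left(1 \right)} 5 \left(-3\right) \right)}} = \frac{1}{-9172010 + \left(451 - 1^{3} \cdot 5 \left(-3\right)\right)} = \frac{1}{-9172010 + \left(451 - 1 \cdot 5 \left(-3\right)\right)} = \frac{1}{-9172010 + \left(451 - 5 \left(-3\right)\right)} = \frac{1}{-9172010 + \left(451 - -15\right)} = \frac{1}{-9172010 + \left(451 + 15\right)} = \frac{1}{-9172010 + 466} = \frac{1}{-9171544} = - \frac{1}{9171544}$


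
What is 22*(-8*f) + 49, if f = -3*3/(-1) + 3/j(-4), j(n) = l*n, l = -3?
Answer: -1579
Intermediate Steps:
j(n) = -3*n
f = 37/4 (f = -3*3/(-1) + 3/((-3*(-4))) = -9*(-1) + 3/12 = 9 + 3*(1/12) = 9 + 1/4 = 37/4 ≈ 9.2500)
22*(-8*f) + 49 = 22*(-8*37/4) + 49 = 22*(-74) + 49 = -1628 + 49 = -1579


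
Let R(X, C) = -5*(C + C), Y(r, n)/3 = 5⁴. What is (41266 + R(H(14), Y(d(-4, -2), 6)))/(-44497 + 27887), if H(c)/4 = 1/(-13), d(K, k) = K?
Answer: -11258/8305 ≈ -1.3556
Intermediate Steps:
Y(r, n) = 1875 (Y(r, n) = 3*5⁴ = 3*625 = 1875)
H(c) = -4/13 (H(c) = 4/(-13) = 4*(-1/13) = -4/13)
R(X, C) = -10*C
(41266 + R(H(14), Y(d(-4, -2), 6)))/(-44497 + 27887) = (41266 - 10*1875)/(-44497 + 27887) = (41266 - 18750)/(-16610) = 22516*(-1/16610) = -11258/8305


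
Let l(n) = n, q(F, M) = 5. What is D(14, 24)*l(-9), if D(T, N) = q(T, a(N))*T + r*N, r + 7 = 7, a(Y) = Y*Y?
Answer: -630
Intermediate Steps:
a(Y) = Y²
r = 0 (r = -7 + 7 = 0)
D(T, N) = 5*T (D(T, N) = 5*T + 0*N = 5*T + 0 = 5*T)
D(14, 24)*l(-9) = (5*14)*(-9) = 70*(-9) = -630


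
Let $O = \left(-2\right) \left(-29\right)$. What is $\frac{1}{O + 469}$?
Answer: $\frac{1}{527} \approx 0.0018975$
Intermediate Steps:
$O = 58$
$\frac{1}{O + 469} = \frac{1}{58 + 469} = \frac{1}{527}$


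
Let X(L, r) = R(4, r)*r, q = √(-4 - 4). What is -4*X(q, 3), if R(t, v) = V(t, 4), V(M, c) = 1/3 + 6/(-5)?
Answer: 52/5 ≈ 10.400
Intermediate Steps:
q = 2*I*√2 (q = √(-8) = 2*I*√2 ≈ 2.8284*I)
V(M, c) = -13/15 (V(M, c) = 1*(⅓) + 6*(-⅕) = ⅓ - 6/5 = -13/15)
R(t, v) = -13/15
X(L, r) = -13*r/15
-4*X(q, 3) = -(-52)*3/15 = -4*(-13/5) = 52/5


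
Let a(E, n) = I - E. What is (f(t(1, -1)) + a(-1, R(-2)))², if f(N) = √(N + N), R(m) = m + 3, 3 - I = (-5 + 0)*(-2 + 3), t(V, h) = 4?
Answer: 89 + 36*√2 ≈ 139.91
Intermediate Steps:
I = 8 (I = 3 - (-5 + 0)*(-2 + 3) = 3 - (-5) = 3 - 1*(-5) = 3 + 5 = 8)
R(m) = 3 + m
a(E, n) = 8 - E
f(N) = √2*√N (f(N) = √(2*N) = √2*√N)
(f(t(1, -1)) + a(-1, R(-2)))² = (√2*√4 + (8 - 1*(-1)))² = (√2*2 + (8 + 1))² = (2*√2 + 9)² = (9 + 2*√2)²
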